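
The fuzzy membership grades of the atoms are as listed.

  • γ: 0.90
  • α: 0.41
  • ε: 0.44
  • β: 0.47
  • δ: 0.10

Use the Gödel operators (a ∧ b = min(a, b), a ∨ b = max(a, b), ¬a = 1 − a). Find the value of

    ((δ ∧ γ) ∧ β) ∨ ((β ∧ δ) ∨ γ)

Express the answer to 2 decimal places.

δ ∧ γ = min(a, b) on (0.10, 0.90) = 0.10
(δ ∧ γ) ∧ β = min(a, b) on (0.10, 0.47) = 0.10
β ∧ δ = min(a, b) on (0.47, 0.10) = 0.10
(β ∧ δ) ∨ γ = max(a, b) on (0.10, 0.90) = 0.90
((δ ∧ γ) ∧ β) ∨ ((β ∧ δ) ∨ γ) = max(a, b) on (0.10, 0.90) = 0.90

0.90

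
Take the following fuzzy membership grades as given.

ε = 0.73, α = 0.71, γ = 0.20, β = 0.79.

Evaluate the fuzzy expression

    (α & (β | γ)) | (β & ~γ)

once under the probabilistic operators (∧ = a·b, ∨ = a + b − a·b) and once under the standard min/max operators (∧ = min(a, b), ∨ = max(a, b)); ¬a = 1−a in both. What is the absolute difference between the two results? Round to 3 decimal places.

Under probabilistic:
  β | γ = a + b − a·b on (0.7900, 0.2000) = 0.8320
  α & (β | γ) = a·b on (0.7100, 0.8320) = 0.5907
  ~γ = 1 − 0.2000 = 0.8000
  β & ~γ = a·b on (0.7900, 0.8000) = 0.6320
  (α & (β | γ)) | (β & ~γ) = a + b − a·b on (0.5907, 0.6320) = 0.8494
  → value = 0.8494
Under standard min/max:
  β | γ = max(a, b) on (0.79, 0.20) = 0.79
  α & (β | γ) = min(a, b) on (0.71, 0.79) = 0.71
  ~γ = 1 − 0.20 = 0.80
  β & ~γ = min(a, b) on (0.79, 0.80) = 0.79
  (α & (β | γ)) | (β & ~γ) = max(a, b) on (0.71, 0.79) = 0.79
  → value = 0.7900
|0.8494 − 0.7900| = 0.059

0.059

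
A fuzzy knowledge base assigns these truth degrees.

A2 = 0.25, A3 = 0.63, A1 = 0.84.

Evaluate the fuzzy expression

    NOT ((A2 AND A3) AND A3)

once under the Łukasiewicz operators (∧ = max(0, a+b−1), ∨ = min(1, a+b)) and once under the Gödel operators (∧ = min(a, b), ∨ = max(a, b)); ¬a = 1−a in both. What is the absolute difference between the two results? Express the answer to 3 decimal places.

Under Łukasiewicz:
  A2 AND A3 = max(0, a+b−1) on (0.25, 0.63) = 0.00
  (A2 AND A3) AND A3 = max(0, a+b−1) on (0.00, 0.63) = 0.00
  NOT ((A2 AND A3) AND A3) = 1 − 0.00 = 1.00
  → value = 1.0000
Under Gödel:
  A2 AND A3 = min(a, b) on (0.25, 0.63) = 0.25
  (A2 AND A3) AND A3 = min(a, b) on (0.25, 0.63) = 0.25
  NOT ((A2 AND A3) AND A3) = 1 − 0.25 = 0.75
  → value = 0.7500
|1.0000 − 0.7500| = 0.250

0.250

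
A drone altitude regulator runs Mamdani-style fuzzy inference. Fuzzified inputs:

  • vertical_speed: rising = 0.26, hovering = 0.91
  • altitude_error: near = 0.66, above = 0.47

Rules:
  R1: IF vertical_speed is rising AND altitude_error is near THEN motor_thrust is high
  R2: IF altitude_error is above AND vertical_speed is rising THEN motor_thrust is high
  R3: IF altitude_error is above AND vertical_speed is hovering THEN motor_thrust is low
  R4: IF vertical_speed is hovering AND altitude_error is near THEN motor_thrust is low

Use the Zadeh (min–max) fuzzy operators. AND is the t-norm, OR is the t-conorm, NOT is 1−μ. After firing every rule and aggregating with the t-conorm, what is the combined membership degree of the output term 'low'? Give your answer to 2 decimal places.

0.66

R1: rising=0.26, near=0.66; AND[min(a, b)] → w = 0.26
R2: above=0.47, rising=0.26; AND[min(a, b)] → w = 0.26
R3: above=0.47, hovering=0.91; AND[min(a, b)] → w = 0.47
R4: hovering=0.91, near=0.66; AND[min(a, b)] → w = 0.66
Rules with consequent 'low': {R3, R4} → strengths 0.47, 0.66
Aggregate via t-conorm [max(a, b)]: 0.66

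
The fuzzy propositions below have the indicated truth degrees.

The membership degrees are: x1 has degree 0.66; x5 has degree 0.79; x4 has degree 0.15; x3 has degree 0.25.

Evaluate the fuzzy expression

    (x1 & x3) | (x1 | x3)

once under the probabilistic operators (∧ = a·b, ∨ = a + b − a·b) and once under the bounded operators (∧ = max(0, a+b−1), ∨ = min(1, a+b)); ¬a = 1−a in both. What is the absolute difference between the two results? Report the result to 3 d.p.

0.123

Under probabilistic:
  x1 & x3 = a·b on (0.6600, 0.2500) = 0.1650
  x1 | x3 = a + b − a·b on (0.6600, 0.2500) = 0.7450
  (x1 & x3) | (x1 | x3) = a + b − a·b on (0.1650, 0.7450) = 0.7871
  → value = 0.7871
Under bounded:
  x1 & x3 = max(0, a+b−1) on (0.66, 0.25) = 0.00
  x1 | x3 = min(1, a+b) on (0.66, 0.25) = 0.91
  (x1 & x3) | (x1 | x3) = min(1, a+b) on (0.00, 0.91) = 0.91
  → value = 0.9100
|0.7871 − 0.9100| = 0.123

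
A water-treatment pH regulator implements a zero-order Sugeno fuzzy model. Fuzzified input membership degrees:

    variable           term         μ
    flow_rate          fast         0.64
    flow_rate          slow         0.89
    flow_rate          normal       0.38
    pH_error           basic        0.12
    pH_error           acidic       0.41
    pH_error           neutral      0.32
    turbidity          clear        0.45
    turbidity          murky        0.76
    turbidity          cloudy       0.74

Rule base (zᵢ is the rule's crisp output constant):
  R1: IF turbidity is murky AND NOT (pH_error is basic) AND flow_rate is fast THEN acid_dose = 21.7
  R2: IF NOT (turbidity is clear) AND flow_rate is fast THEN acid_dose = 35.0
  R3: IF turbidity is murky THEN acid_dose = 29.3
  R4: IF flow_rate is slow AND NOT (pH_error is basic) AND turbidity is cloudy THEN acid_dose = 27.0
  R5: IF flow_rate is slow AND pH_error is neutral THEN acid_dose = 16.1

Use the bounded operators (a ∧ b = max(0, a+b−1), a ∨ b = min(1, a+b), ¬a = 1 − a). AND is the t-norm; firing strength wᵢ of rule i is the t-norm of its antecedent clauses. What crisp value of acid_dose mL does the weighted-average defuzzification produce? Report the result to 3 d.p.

26.741

R1 (z=21.7): murky=0.76, ¬basic=1−0.12=0.88, fast=0.64; AND[max(0, a+b−1)] → w = 0.28
R2 (z=35.0): ¬clear=1−0.45=0.55, fast=0.64; AND[max(0, a+b−1)] → w = 0.19
R3 (z=29.3): murky=0.76 → w = 0.76
R4 (z=27.0): slow=0.89, ¬basic=1−0.12=0.88, cloudy=0.74; AND[max(0, a+b−1)] → w = 0.51
R5 (z=16.1): slow=0.89, neutral=0.32; AND[max(0, a+b−1)] → w = 0.21
Weighted average = (0.28·21.7 + 0.19·35.0 + 0.76·29.3 + 0.51·27.0 + 0.21·16.1) / (0.28 + 0.19 + 0.76 + 0.51 + 0.21)
  = 52.1450 / 1.9500 = 26.741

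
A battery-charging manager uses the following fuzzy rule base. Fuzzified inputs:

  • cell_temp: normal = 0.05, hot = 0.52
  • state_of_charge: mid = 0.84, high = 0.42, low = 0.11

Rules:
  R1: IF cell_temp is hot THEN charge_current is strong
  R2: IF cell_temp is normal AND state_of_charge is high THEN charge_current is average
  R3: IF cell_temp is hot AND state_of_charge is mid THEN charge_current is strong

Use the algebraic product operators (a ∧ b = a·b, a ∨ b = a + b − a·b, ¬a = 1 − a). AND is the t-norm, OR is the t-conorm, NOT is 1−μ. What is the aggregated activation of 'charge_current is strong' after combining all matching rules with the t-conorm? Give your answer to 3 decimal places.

0.730

R1: hot=0.52 → w = 0.5200
R2: normal=0.05, high=0.42; AND[a·b] → w = 0.0210
R3: hot=0.52, mid=0.84; AND[a·b] → w = 0.4368
Rules with consequent 'strong': {R1, R3} → strengths 0.5200, 0.4368
Aggregate via t-conorm [a + b − a·b]: 0.7297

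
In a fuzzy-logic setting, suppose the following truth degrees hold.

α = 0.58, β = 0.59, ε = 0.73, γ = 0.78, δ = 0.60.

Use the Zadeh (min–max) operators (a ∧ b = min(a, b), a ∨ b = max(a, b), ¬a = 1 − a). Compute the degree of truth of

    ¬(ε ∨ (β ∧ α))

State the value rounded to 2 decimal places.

0.27

β ∧ α = min(a, b) on (0.59, 0.58) = 0.58
ε ∨ (β ∧ α) = max(a, b) on (0.73, 0.58) = 0.73
¬(ε ∨ (β ∧ α)) = 1 − 0.73 = 0.27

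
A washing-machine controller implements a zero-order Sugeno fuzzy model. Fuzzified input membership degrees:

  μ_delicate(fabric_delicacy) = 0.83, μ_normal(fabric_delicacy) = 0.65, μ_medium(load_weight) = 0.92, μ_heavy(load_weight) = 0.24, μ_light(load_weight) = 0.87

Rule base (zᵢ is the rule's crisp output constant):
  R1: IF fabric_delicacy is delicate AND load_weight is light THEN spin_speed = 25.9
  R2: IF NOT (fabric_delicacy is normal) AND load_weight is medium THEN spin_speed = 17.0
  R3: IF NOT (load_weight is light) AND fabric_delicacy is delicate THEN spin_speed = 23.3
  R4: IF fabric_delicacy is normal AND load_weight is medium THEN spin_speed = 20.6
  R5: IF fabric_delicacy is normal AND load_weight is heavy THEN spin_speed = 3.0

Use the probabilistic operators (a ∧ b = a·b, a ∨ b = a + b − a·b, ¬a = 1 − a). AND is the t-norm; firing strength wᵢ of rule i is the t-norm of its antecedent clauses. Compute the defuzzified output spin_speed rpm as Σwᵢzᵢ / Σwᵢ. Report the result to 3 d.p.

R1 (z=25.9): delicate=0.83, light=0.87; AND[a·b] → w = 0.7221
R2 (z=17.0): ¬normal=1−0.65=0.35, medium=0.92; AND[a·b] → w = 0.3220
R3 (z=23.3): ¬light=1−0.87=0.13, delicate=0.83; AND[a·b] → w = 0.1079
R4 (z=20.6): normal=0.65, medium=0.92; AND[a·b] → w = 0.5980
R5 (z=3.0): normal=0.65, heavy=0.24; AND[a·b] → w = 0.1560
Weighted average = (0.7221·25.9 + 0.3220·17.0 + 0.1079·23.3 + 0.5980·20.6 + 0.1560·3.0) / (0.7221 + 0.3220 + 0.1079 + 0.5980 + 0.1560)
  = 39.4773 / 1.9060 = 20.712

20.712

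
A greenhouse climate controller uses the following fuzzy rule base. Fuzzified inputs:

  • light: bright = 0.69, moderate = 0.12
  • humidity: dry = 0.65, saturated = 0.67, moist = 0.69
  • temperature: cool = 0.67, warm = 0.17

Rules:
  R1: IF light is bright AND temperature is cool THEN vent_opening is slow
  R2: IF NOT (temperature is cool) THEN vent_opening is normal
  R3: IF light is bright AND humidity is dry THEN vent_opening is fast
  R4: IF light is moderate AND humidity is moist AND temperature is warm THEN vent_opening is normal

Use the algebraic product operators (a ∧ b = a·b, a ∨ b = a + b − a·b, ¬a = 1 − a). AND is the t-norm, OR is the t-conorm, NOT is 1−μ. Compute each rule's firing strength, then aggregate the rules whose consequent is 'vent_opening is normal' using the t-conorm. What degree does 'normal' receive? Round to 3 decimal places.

R1: bright=0.69, cool=0.67; AND[a·b] → w = 0.4623
R2: ¬cool=1−0.67=0.33 → w = 0.3300
R3: bright=0.69, dry=0.65; AND[a·b] → w = 0.4485
R4: moderate=0.12, moist=0.69, warm=0.17; AND[a·b] → w = 0.0141
Rules with consequent 'normal': {R2, R4} → strengths 0.3300, 0.0141
Aggregate via t-conorm [a + b − a·b]: 0.3394

0.339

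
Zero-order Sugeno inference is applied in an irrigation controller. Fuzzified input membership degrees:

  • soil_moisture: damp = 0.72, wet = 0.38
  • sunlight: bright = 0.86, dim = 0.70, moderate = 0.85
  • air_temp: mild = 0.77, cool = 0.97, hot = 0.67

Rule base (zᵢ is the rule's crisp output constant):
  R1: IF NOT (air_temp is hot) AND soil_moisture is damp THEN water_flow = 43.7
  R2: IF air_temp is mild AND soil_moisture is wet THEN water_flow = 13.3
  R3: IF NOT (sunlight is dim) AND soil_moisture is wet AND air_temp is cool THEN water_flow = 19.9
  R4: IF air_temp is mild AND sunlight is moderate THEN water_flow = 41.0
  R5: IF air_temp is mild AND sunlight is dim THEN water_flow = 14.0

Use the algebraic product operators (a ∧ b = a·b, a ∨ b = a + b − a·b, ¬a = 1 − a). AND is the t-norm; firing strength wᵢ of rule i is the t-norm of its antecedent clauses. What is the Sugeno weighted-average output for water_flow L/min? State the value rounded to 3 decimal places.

27.725

R1 (z=43.7): ¬hot=1−0.67=0.33, damp=0.72; AND[a·b] → w = 0.2376
R2 (z=13.3): mild=0.77, wet=0.38; AND[a·b] → w = 0.2926
R3 (z=19.9): ¬dim=1−0.70=0.30, wet=0.38, cool=0.97; AND[a·b] → w = 0.1106
R4 (z=41.0): mild=0.77, moderate=0.85; AND[a·b] → w = 0.6545
R5 (z=14.0): mild=0.77, dim=0.70; AND[a·b] → w = 0.5390
Weighted average = (0.2376·43.7 + 0.2926·13.3 + 0.1106·19.9 + 0.6545·41.0 + 0.5390·14.0) / (0.2376 + 0.2926 + 0.1106 + 0.6545 + 0.5390)
  = 50.8557 / 1.8343 = 27.725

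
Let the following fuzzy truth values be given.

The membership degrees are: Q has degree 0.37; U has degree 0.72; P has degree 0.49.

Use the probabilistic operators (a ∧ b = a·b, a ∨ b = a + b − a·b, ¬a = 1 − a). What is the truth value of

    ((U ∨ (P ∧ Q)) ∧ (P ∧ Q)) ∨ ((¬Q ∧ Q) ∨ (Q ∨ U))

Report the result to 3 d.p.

P ∧ Q = a·b on (0.4900, 0.3700) = 0.1813
U ∨ (P ∧ Q) = a + b − a·b on (0.7200, 0.1813) = 0.7708
P ∧ Q = a·b on (0.4900, 0.3700) = 0.1813
(U ∨ (P ∧ Q)) ∧ (P ∧ Q) = a·b on (0.7708, 0.1813) = 0.1397
¬Q = 1 − 0.3700 = 0.6300
¬Q ∧ Q = a·b on (0.6300, 0.3700) = 0.2331
Q ∨ U = a + b − a·b on (0.3700, 0.7200) = 0.8236
(¬Q ∧ Q) ∨ (Q ∨ U) = a + b − a·b on (0.2331, 0.8236) = 0.8647
((U ∨ (P ∧ Q)) ∧ (P ∧ Q)) ∨ ((¬Q ∧ Q) ∨ (Q ∨ U)) = a + b − a·b on (0.1397, 0.8647) = 0.8836

0.884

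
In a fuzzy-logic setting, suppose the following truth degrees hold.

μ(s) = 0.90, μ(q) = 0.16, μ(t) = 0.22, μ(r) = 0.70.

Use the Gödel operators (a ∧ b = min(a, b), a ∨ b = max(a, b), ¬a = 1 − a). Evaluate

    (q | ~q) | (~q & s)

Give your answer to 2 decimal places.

~q = 1 − 0.16 = 0.84
q | ~q = max(a, b) on (0.16, 0.84) = 0.84
~q = 1 − 0.16 = 0.84
~q & s = min(a, b) on (0.84, 0.90) = 0.84
(q | ~q) | (~q & s) = max(a, b) on (0.84, 0.84) = 0.84

0.84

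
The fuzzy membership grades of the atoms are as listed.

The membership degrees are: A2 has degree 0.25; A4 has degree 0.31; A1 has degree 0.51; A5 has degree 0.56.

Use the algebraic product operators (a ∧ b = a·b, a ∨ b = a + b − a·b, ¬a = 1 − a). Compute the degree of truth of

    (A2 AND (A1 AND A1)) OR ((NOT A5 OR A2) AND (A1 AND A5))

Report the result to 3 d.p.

0.220

A1 AND A1 = a·b on (0.5100, 0.5100) = 0.2601
A2 AND (A1 AND A1) = a·b on (0.2500, 0.2601) = 0.0650
NOT A5 = 1 − 0.5600 = 0.4400
NOT A5 OR A2 = a + b − a·b on (0.4400, 0.2500) = 0.5800
A1 AND A5 = a·b on (0.5100, 0.5600) = 0.2856
(NOT A5 OR A2) AND (A1 AND A5) = a·b on (0.5800, 0.2856) = 0.1656
(A2 AND (A1 AND A1)) OR ((NOT A5 OR A2) AND (A1 AND A5)) = a + b − a·b on (0.0650, 0.1656) = 0.2199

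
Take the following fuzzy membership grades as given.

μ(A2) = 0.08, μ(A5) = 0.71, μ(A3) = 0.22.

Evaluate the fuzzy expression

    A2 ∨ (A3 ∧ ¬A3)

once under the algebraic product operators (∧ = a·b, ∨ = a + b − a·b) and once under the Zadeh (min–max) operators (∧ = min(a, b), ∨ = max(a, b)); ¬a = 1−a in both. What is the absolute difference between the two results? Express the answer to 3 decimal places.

0.018

Under algebraic product:
  ¬A3 = 1 − 0.2200 = 0.7800
  A3 ∧ ¬A3 = a·b on (0.2200, 0.7800) = 0.1716
  A2 ∨ (A3 ∧ ¬A3) = a + b − a·b on (0.0800, 0.1716) = 0.2379
  → value = 0.2379
Under Zadeh (min–max):
  ¬A3 = 1 − 0.22 = 0.78
  A3 ∧ ¬A3 = min(a, b) on (0.22, 0.78) = 0.22
  A2 ∨ (A3 ∧ ¬A3) = max(a, b) on (0.08, 0.22) = 0.22
  → value = 0.2200
|0.2379 − 0.2200| = 0.018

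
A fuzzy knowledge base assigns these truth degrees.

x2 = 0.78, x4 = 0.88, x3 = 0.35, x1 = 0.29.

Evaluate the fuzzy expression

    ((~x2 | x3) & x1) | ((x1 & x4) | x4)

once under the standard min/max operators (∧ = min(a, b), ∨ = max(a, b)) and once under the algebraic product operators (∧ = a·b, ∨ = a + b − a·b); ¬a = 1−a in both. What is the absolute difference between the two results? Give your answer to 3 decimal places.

Under standard min/max:
  ~x2 = 1 − 0.78 = 0.22
  ~x2 | x3 = max(a, b) on (0.22, 0.35) = 0.35
  (~x2 | x3) & x1 = min(a, b) on (0.35, 0.29) = 0.29
  x1 & x4 = min(a, b) on (0.29, 0.88) = 0.29
  (x1 & x4) | x4 = max(a, b) on (0.29, 0.88) = 0.88
  ((~x2 | x3) & x1) | ((x1 & x4) | x4) = max(a, b) on (0.29, 0.88) = 0.88
  → value = 0.8800
Under algebraic product:
  ~x2 = 1 − 0.7800 = 0.2200
  ~x2 | x3 = a + b − a·b on (0.2200, 0.3500) = 0.4930
  (~x2 | x3) & x1 = a·b on (0.4930, 0.2900) = 0.1430
  x1 & x4 = a·b on (0.2900, 0.8800) = 0.2552
  (x1 & x4) | x4 = a + b − a·b on (0.2552, 0.8800) = 0.9106
  ((~x2 | x3) & x1) | ((x1 & x4) | x4) = a + b − a·b on (0.1430, 0.9106) = 0.9234
  → value = 0.9234
|0.8800 − 0.9234| = 0.043

0.043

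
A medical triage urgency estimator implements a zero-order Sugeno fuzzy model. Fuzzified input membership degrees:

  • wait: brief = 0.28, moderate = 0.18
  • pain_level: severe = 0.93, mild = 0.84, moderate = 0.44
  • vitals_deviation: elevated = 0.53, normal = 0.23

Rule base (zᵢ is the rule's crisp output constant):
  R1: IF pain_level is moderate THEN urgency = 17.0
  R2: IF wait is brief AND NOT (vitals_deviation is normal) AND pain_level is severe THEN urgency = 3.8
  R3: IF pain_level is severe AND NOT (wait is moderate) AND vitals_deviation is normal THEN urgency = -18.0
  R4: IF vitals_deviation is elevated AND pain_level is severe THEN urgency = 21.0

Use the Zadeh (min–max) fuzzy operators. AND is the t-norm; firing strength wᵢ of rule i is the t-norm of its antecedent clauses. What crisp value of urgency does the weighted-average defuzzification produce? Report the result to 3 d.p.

10.496

R1 (z=17.0): moderate=0.44 → w = 0.44
R2 (z=3.8): brief=0.28, ¬normal=1−0.23=0.77, severe=0.93; AND[min(a, b)] → w = 0.28
R3 (z=-18.0): severe=0.93, ¬moderate=1−0.18=0.82, normal=0.23; AND[min(a, b)] → w = 0.23
R4 (z=21.0): elevated=0.53, severe=0.93; AND[min(a, b)] → w = 0.53
Weighted average = (0.44·17.0 + 0.28·3.8 + 0.23·-18.0 + 0.53·21.0) / (0.44 + 0.28 + 0.23 + 0.53)
  = 15.5340 / 1.4800 = 10.496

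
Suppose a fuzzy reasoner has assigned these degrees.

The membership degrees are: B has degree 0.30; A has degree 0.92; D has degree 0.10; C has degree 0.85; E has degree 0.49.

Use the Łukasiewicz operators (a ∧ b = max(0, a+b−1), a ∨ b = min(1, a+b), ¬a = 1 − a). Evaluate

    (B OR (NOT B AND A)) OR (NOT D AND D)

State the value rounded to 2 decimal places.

NOT B = 1 − 0.30 = 0.70
NOT B AND A = max(0, a+b−1) on (0.70, 0.92) = 0.62
B OR (NOT B AND A) = min(1, a+b) on (0.30, 0.62) = 0.92
NOT D = 1 − 0.10 = 0.90
NOT D AND D = max(0, a+b−1) on (0.90, 0.10) = 0.00
(B OR (NOT B AND A)) OR (NOT D AND D) = min(1, a+b) on (0.92, 0.00) = 0.92

0.92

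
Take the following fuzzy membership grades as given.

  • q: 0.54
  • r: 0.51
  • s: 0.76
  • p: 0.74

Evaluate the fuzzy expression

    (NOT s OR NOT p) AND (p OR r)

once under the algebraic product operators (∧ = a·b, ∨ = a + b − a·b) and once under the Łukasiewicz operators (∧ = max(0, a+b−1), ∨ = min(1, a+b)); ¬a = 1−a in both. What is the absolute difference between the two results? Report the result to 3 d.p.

Under algebraic product:
  NOT s = 1 − 0.7600 = 0.2400
  NOT p = 1 − 0.7400 = 0.2600
  NOT s OR NOT p = a + b − a·b on (0.2400, 0.2600) = 0.4376
  p OR r = a + b − a·b on (0.7400, 0.5100) = 0.8726
  (NOT s OR NOT p) AND (p OR r) = a·b on (0.4376, 0.8726) = 0.3818
  → value = 0.3818
Under Łukasiewicz:
  NOT s = 1 − 0.76 = 0.24
  NOT p = 1 − 0.74 = 0.26
  NOT s OR NOT p = min(1, a+b) on (0.24, 0.26) = 0.50
  p OR r = min(1, a+b) on (0.74, 0.51) = 1.00
  (NOT s OR NOT p) AND (p OR r) = max(0, a+b−1) on (0.50, 1.00) = 0.50
  → value = 0.5000
|0.3818 − 0.5000| = 0.118

0.118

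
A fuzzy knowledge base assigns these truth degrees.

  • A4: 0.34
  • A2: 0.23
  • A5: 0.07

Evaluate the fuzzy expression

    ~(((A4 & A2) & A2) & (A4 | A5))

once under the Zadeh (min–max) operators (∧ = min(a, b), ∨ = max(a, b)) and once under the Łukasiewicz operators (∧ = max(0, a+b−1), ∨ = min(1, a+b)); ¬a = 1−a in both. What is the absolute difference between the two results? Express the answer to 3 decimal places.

Under Zadeh (min–max):
  A4 & A2 = min(a, b) on (0.34, 0.23) = 0.23
  (A4 & A2) & A2 = min(a, b) on (0.23, 0.23) = 0.23
  A4 | A5 = max(a, b) on (0.34, 0.07) = 0.34
  ((A4 & A2) & A2) & (A4 | A5) = min(a, b) on (0.23, 0.34) = 0.23
  ~(((A4 & A2) & A2) & (A4 | A5)) = 1 − 0.23 = 0.77
  → value = 0.7700
Under Łukasiewicz:
  A4 & A2 = max(0, a+b−1) on (0.34, 0.23) = 0.00
  (A4 & A2) & A2 = max(0, a+b−1) on (0.00, 0.23) = 0.00
  A4 | A5 = min(1, a+b) on (0.34, 0.07) = 0.41
  ((A4 & A2) & A2) & (A4 | A5) = max(0, a+b−1) on (0.00, 0.41) = 0.00
  ~(((A4 & A2) & A2) & (A4 | A5)) = 1 − 0.00 = 1.00
  → value = 1.0000
|0.7700 − 1.0000| = 0.230

0.230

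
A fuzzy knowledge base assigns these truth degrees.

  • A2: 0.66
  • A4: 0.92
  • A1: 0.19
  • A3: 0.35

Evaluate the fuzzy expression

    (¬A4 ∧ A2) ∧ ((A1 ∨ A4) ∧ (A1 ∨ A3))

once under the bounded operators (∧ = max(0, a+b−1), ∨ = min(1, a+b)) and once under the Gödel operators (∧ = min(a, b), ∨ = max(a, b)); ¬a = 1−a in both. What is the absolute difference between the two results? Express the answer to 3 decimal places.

0.080

Under bounded:
  ¬A4 = 1 − 0.92 = 0.08
  ¬A4 ∧ A2 = max(0, a+b−1) on (0.08, 0.66) = 0.00
  A1 ∨ A4 = min(1, a+b) on (0.19, 0.92) = 1.00
  A1 ∨ A3 = min(1, a+b) on (0.19, 0.35) = 0.54
  (A1 ∨ A4) ∧ (A1 ∨ A3) = max(0, a+b−1) on (1.00, 0.54) = 0.54
  (¬A4 ∧ A2) ∧ ((A1 ∨ A4) ∧ (A1 ∨ A3)) = max(0, a+b−1) on (0.00, 0.54) = 0.00
  → value = 0.0000
Under Gödel:
  ¬A4 = 1 − 0.92 = 0.08
  ¬A4 ∧ A2 = min(a, b) on (0.08, 0.66) = 0.08
  A1 ∨ A4 = max(a, b) on (0.19, 0.92) = 0.92
  A1 ∨ A3 = max(a, b) on (0.19, 0.35) = 0.35
  (A1 ∨ A4) ∧ (A1 ∨ A3) = min(a, b) on (0.92, 0.35) = 0.35
  (¬A4 ∧ A2) ∧ ((A1 ∨ A4) ∧ (A1 ∨ A3)) = min(a, b) on (0.08, 0.35) = 0.08
  → value = 0.0800
|0.0000 − 0.0800| = 0.080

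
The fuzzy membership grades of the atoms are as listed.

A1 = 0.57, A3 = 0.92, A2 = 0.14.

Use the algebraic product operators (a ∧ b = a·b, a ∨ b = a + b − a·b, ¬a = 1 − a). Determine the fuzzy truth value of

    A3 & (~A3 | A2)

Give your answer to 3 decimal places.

~A3 = 1 − 0.9200 = 0.0800
~A3 | A2 = a + b − a·b on (0.0800, 0.1400) = 0.2088
A3 & (~A3 | A2) = a·b on (0.9200, 0.2088) = 0.1921

0.192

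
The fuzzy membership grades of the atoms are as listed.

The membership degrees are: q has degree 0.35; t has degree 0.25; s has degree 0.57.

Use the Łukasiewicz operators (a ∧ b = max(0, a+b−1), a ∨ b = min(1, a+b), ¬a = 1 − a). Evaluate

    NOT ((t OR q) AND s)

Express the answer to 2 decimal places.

0.83

t OR q = min(1, a+b) on (0.25, 0.35) = 0.60
(t OR q) AND s = max(0, a+b−1) on (0.60, 0.57) = 0.17
NOT ((t OR q) AND s) = 1 − 0.17 = 0.83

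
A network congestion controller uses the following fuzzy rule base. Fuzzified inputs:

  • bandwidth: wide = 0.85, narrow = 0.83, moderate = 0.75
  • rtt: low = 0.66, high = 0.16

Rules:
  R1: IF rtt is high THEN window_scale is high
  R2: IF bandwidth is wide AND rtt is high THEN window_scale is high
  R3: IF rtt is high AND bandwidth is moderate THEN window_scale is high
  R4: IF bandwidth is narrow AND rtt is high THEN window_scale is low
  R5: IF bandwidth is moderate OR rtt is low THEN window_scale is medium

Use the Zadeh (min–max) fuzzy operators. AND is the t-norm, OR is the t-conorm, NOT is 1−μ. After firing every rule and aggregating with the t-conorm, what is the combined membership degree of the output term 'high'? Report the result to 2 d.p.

R1: high=0.16 → w = 0.16
R2: wide=0.85, high=0.16; AND[min(a, b)] → w = 0.16
R3: high=0.16, moderate=0.75; AND[min(a, b)] → w = 0.16
R4: narrow=0.83, high=0.16; AND[min(a, b)] → w = 0.16
R5: moderate=0.75, low=0.66; OR[max(a, b)] → w = 0.75
Rules with consequent 'high': {R1, R2, R3} → strengths 0.16, 0.16, 0.16
Aggregate via t-conorm [max(a, b)]: 0.16

0.16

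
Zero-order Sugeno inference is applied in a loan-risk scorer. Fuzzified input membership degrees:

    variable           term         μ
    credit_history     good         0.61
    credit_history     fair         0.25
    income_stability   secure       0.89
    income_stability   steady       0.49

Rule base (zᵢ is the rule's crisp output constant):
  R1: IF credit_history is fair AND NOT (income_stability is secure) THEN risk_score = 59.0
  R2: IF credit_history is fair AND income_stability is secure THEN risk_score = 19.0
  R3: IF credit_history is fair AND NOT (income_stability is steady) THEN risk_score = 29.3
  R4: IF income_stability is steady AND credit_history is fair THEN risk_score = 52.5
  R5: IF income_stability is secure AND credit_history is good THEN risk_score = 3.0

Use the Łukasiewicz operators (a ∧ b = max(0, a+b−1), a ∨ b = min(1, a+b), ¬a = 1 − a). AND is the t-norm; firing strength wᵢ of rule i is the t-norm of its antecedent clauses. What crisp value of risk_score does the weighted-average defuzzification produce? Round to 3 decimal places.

R1 (z=59.0): fair=0.25, ¬secure=1−0.89=0.11; AND[max(0, a+b−1)] → w = 0.00
R2 (z=19.0): fair=0.25, secure=0.89; AND[max(0, a+b−1)] → w = 0.14
R3 (z=29.3): fair=0.25, ¬steady=1−0.49=0.51; AND[max(0, a+b−1)] → w = 0.00
R4 (z=52.5): steady=0.49, fair=0.25; AND[max(0, a+b−1)] → w = 0.00
R5 (z=3.0): secure=0.89, good=0.61; AND[max(0, a+b−1)] → w = 0.50
Weighted average = (0.00·59.0 + 0.14·19.0 + 0.00·29.3 + 0.00·52.5 + 0.50·3.0) / (0.00 + 0.14 + 0.00 + 0.00 + 0.50)
  = 4.1600 / 0.6400 = 6.500

6.500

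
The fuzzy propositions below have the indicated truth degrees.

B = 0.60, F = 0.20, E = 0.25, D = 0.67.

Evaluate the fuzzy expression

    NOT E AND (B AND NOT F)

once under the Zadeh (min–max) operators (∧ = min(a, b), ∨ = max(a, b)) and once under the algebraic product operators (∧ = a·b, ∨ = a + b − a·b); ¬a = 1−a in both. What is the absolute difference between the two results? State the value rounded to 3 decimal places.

Under Zadeh (min–max):
  NOT E = 1 − 0.25 = 0.75
  NOT F = 1 − 0.20 = 0.80
  B AND NOT F = min(a, b) on (0.60, 0.80) = 0.60
  NOT E AND (B AND NOT F) = min(a, b) on (0.75, 0.60) = 0.60
  → value = 0.6000
Under algebraic product:
  NOT E = 1 − 0.2500 = 0.7500
  NOT F = 1 − 0.2000 = 0.8000
  B AND NOT F = a·b on (0.6000, 0.8000) = 0.4800
  NOT E AND (B AND NOT F) = a·b on (0.7500, 0.4800) = 0.3600
  → value = 0.3600
|0.6000 − 0.3600| = 0.240

0.240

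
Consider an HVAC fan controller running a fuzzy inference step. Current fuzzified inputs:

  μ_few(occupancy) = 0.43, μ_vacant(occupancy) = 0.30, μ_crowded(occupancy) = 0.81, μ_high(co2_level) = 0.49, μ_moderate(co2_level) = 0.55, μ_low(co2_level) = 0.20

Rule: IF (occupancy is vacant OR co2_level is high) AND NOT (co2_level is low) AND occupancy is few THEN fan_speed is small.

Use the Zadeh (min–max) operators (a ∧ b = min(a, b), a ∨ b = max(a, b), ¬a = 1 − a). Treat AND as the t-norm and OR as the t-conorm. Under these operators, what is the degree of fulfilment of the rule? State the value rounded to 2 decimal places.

firing strength: (vacant=0.30 OR high=0.49) = 0.49; AND[min(a, b)] with ¬low=1−0.20=0.80, few=0.43 → w = 0.43

0.43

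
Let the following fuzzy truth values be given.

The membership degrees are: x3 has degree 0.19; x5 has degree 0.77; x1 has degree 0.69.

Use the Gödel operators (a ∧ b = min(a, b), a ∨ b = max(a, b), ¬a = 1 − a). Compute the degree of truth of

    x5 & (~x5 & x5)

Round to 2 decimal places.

~x5 = 1 − 0.77 = 0.23
~x5 & x5 = min(a, b) on (0.23, 0.77) = 0.23
x5 & (~x5 & x5) = min(a, b) on (0.77, 0.23) = 0.23

0.23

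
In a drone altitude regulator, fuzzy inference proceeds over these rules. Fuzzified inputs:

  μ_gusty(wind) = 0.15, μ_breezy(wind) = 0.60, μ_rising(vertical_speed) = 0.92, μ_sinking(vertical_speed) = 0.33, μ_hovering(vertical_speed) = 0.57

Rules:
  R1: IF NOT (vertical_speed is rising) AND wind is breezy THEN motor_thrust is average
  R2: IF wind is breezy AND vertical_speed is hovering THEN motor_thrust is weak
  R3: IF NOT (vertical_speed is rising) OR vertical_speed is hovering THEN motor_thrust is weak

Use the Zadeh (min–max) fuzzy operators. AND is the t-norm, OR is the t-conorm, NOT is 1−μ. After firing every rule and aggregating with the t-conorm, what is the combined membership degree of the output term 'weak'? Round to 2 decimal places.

0.57

R1: ¬rising=1−0.92=0.08, breezy=0.60; AND[min(a, b)] → w = 0.08
R2: breezy=0.60, hovering=0.57; AND[min(a, b)] → w = 0.57
R3: ¬rising=1−0.92=0.08, hovering=0.57; OR[max(a, b)] → w = 0.57
Rules with consequent 'weak': {R2, R3} → strengths 0.57, 0.57
Aggregate via t-conorm [max(a, b)]: 0.57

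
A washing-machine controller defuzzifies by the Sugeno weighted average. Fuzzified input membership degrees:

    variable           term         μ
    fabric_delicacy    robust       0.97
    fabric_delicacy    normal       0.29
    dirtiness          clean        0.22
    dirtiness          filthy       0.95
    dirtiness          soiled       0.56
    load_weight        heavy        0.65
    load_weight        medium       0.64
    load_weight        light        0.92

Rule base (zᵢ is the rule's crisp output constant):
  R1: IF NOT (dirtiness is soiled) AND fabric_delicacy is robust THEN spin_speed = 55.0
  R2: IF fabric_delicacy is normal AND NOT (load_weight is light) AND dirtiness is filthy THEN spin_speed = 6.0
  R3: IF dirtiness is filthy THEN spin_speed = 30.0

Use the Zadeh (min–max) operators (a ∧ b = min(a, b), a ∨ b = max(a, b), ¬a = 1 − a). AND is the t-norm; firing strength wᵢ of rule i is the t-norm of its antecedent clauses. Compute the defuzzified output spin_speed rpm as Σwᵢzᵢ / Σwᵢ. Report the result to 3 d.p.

R1 (z=55.0): ¬soiled=1−0.56=0.44, robust=0.97; AND[min(a, b)] → w = 0.44
R2 (z=6.0): normal=0.29, ¬light=1−0.92=0.08, filthy=0.95; AND[min(a, b)] → w = 0.08
R3 (z=30.0): filthy=0.95 → w = 0.95
Weighted average = (0.44·55.0 + 0.08·6.0 + 0.95·30.0) / (0.44 + 0.08 + 0.95)
  = 53.1800 / 1.4700 = 36.177

36.177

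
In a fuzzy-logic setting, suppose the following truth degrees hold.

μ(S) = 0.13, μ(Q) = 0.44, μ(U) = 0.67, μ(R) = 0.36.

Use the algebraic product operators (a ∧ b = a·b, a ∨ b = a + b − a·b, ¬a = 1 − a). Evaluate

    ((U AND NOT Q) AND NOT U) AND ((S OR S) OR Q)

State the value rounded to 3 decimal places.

NOT Q = 1 − 0.4400 = 0.5600
U AND NOT Q = a·b on (0.6700, 0.5600) = 0.3752
NOT U = 1 − 0.6700 = 0.3300
(U AND NOT Q) AND NOT U = a·b on (0.3752, 0.3300) = 0.1238
S OR S = a + b − a·b on (0.1300, 0.1300) = 0.2431
(S OR S) OR Q = a + b − a·b on (0.2431, 0.4400) = 0.5761
((U AND NOT Q) AND NOT U) AND ((S OR S) OR Q) = a·b on (0.1238, 0.5761) = 0.0713

0.071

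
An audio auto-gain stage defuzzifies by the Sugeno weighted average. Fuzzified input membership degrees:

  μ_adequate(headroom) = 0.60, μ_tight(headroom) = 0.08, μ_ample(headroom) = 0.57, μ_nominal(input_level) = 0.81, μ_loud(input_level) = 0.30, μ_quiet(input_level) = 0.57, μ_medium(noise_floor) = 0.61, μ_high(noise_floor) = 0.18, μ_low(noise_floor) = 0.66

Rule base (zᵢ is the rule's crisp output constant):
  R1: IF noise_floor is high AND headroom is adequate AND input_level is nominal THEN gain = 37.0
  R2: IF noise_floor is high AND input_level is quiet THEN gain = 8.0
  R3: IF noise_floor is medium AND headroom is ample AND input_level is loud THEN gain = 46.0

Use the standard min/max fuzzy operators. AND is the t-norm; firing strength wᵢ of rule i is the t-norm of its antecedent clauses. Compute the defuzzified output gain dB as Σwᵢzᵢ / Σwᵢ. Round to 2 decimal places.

R1 (z=37.0): high=0.18, adequate=0.60, nominal=0.81; AND[min(a, b)] → w = 0.18
R2 (z=8.0): high=0.18, quiet=0.57; AND[min(a, b)] → w = 0.18
R3 (z=46.0): medium=0.61, ample=0.57, loud=0.30; AND[min(a, b)] → w = 0.30
Weighted average = (0.18·37.0 + 0.18·8.0 + 0.30·46.0) / (0.18 + 0.18 + 0.30)
  = 21.9000 / 0.6600 = 33.18

33.18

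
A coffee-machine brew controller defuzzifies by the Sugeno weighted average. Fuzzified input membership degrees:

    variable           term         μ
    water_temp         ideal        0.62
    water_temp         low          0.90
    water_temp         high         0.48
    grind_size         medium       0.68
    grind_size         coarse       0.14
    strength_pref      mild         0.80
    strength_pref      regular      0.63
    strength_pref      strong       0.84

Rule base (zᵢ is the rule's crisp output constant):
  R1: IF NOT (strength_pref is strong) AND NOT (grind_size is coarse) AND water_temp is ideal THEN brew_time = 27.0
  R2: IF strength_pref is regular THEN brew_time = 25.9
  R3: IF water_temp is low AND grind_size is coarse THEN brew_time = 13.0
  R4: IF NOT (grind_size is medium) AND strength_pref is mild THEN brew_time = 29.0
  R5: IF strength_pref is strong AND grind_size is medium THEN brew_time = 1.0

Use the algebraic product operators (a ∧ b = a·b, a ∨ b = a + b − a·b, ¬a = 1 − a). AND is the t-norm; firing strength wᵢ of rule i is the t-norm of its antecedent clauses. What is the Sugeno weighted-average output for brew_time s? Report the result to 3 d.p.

R1 (z=27.0): ¬strong=1−0.84=0.16, ¬coarse=1−0.14=0.86, ideal=0.62; AND[a·b] → w = 0.0853
R2 (z=25.9): regular=0.63 → w = 0.6300
R3 (z=13.0): low=0.90, coarse=0.14; AND[a·b] → w = 0.1260
R4 (z=29.0): ¬medium=1−0.68=0.32, mild=0.80; AND[a·b] → w = 0.2560
R5 (z=1.0): strong=0.84, medium=0.68; AND[a·b] → w = 0.5712
Weighted average = (0.0853·27.0 + 0.6300·25.9 + 0.1260·13.0 + 0.2560·29.0 + 0.5712·1.0) / (0.0853 + 0.6300 + 0.1260 + 0.2560 + 0.5712)
  = 28.2536 / 1.6685 = 16.933

16.933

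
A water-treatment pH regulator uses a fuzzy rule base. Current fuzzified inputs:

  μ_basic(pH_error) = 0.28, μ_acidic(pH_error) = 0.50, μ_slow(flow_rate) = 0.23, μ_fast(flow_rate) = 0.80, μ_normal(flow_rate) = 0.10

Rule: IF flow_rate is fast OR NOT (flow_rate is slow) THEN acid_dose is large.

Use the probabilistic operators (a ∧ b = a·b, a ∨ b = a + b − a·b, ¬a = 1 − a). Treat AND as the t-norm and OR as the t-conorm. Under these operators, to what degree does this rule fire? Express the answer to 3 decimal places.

firing strength: fast=0.80, ¬slow=1−0.23=0.77; OR[a + b − a·b] → w = 0.9540

0.954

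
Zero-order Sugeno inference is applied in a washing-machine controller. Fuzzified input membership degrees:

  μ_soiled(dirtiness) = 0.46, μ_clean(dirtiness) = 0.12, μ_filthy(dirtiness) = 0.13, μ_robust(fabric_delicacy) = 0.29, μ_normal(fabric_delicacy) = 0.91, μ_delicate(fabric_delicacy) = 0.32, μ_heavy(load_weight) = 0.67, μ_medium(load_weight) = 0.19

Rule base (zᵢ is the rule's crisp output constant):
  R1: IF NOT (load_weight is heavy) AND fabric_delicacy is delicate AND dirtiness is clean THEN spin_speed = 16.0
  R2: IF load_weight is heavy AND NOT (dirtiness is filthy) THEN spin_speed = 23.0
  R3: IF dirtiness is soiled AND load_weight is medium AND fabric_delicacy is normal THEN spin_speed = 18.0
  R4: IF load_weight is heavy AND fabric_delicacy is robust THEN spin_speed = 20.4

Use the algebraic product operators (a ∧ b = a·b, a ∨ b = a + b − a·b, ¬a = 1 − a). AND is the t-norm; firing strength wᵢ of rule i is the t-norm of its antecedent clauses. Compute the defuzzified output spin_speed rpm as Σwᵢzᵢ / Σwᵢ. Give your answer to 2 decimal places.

R1 (z=16.0): ¬heavy=1−0.67=0.33, delicate=0.32, clean=0.12; AND[a·b] → w = 0.0127
R2 (z=23.0): heavy=0.67, ¬filthy=1−0.13=0.87; AND[a·b] → w = 0.5829
R3 (z=18.0): soiled=0.46, medium=0.19, normal=0.91; AND[a·b] → w = 0.0795
R4 (z=20.4): heavy=0.67, robust=0.29; AND[a·b] → w = 0.1943
Weighted average = (0.0127·16.0 + 0.5829·23.0 + 0.0795·18.0 + 0.1943·20.4) / (0.0127 + 0.5829 + 0.0795 + 0.1943)
  = 19.0048 / 0.8694 = 21.86

21.86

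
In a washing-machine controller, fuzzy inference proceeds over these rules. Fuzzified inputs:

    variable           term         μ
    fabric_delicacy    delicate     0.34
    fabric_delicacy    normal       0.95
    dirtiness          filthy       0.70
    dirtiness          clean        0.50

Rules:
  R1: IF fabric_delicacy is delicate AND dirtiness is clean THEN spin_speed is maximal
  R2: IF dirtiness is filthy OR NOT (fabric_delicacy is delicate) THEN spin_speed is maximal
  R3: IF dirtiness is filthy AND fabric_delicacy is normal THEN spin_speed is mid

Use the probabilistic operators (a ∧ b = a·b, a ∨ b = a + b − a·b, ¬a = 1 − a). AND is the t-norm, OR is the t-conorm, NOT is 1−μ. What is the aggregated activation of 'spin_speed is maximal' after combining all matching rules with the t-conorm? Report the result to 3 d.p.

R1: delicate=0.34, clean=0.50; AND[a·b] → w = 0.1700
R2: filthy=0.70, ¬delicate=1−0.34=0.66; OR[a + b − a·b] → w = 0.8980
R3: filthy=0.70, normal=0.95; AND[a·b] → w = 0.6650
Rules with consequent 'maximal': {R1, R2} → strengths 0.1700, 0.8980
Aggregate via t-conorm [a + b − a·b]: 0.9153

0.915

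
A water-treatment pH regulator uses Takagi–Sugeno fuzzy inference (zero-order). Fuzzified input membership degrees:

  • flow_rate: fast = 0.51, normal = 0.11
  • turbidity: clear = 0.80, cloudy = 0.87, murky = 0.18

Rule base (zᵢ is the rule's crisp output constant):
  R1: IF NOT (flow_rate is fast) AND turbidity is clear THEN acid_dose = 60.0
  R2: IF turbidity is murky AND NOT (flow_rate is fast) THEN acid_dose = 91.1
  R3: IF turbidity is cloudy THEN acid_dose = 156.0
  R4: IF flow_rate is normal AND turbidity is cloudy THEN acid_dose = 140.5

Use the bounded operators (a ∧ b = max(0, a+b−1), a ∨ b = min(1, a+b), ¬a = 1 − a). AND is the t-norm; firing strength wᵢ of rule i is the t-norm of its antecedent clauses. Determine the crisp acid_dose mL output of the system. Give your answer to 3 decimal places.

R1 (z=60.0): ¬fast=1−0.51=0.49, clear=0.80; AND[max(0, a+b−1)] → w = 0.29
R2 (z=91.1): murky=0.18, ¬fast=1−0.51=0.49; AND[max(0, a+b−1)] → w = 0.00
R3 (z=156.0): cloudy=0.87 → w = 0.87
R4 (z=140.5): normal=0.11, cloudy=0.87; AND[max(0, a+b−1)] → w = 0.00
Weighted average = (0.29·60.0 + 0.00·91.1 + 0.87·156.0 + 0.00·140.5) / (0.29 + 0.00 + 0.87 + 0.00)
  = 153.1200 / 1.1600 = 132.000

132.000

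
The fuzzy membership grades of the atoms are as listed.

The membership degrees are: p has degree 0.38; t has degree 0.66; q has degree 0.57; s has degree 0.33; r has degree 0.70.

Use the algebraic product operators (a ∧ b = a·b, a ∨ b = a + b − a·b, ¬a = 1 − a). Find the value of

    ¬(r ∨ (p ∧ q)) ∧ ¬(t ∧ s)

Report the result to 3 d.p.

p ∧ q = a·b on (0.3800, 0.5700) = 0.2166
r ∨ (p ∧ q) = a + b − a·b on (0.7000, 0.2166) = 0.7650
¬(r ∨ (p ∧ q)) = 1 − 0.7650 = 0.2350
t ∧ s = a·b on (0.6600, 0.3300) = 0.2178
¬(t ∧ s) = 1 − 0.2178 = 0.7822
¬(r ∨ (p ∧ q)) ∧ ¬(t ∧ s) = a·b on (0.2350, 0.7822) = 0.1838

0.184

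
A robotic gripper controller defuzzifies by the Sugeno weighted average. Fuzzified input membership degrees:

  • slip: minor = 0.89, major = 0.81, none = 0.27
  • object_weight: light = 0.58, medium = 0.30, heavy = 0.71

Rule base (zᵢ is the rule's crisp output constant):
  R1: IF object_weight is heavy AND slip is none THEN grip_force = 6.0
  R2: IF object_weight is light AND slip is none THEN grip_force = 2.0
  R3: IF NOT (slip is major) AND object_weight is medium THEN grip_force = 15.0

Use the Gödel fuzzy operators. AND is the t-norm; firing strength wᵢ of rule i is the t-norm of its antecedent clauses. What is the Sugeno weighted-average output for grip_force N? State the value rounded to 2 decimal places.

R1 (z=6.0): heavy=0.71, none=0.27; AND[min(a, b)] → w = 0.27
R2 (z=2.0): light=0.58, none=0.27; AND[min(a, b)] → w = 0.27
R3 (z=15.0): ¬major=1−0.81=0.19, medium=0.30; AND[min(a, b)] → w = 0.19
Weighted average = (0.27·6.0 + 0.27·2.0 + 0.19·15.0) / (0.27 + 0.27 + 0.19)
  = 5.0100 / 0.7300 = 6.86

6.86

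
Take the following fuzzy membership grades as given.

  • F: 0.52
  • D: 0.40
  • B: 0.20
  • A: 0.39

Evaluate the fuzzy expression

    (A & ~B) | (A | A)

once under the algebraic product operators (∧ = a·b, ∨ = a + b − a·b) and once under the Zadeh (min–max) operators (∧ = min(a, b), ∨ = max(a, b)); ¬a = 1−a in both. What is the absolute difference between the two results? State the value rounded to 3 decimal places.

Under algebraic product:
  ~B = 1 − 0.2000 = 0.8000
  A & ~B = a·b on (0.3900, 0.8000) = 0.3120
  A | A = a + b − a·b on (0.3900, 0.3900) = 0.6279
  (A & ~B) | (A | A) = a + b − a·b on (0.3120, 0.6279) = 0.7440
  → value = 0.7440
Under Zadeh (min–max):
  ~B = 1 − 0.20 = 0.80
  A & ~B = min(a, b) on (0.39, 0.80) = 0.39
  A | A = max(a, b) on (0.39, 0.39) = 0.39
  (A & ~B) | (A | A) = max(a, b) on (0.39, 0.39) = 0.39
  → value = 0.3900
|0.7440 − 0.3900| = 0.354

0.354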